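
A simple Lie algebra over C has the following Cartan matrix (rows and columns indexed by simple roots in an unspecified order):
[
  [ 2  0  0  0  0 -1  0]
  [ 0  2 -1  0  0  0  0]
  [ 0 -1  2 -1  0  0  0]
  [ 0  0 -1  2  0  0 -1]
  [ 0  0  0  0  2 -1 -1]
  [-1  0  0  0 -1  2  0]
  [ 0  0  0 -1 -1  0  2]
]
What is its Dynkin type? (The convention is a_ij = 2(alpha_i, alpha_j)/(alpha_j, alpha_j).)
The matrix has rank 7 with 2's on the diagonal. Reading the off-diagonal entries as Dynkin edges (a single edge where a_ij = a_ji = -1; a double or triple edge where a_ij * a_ji = 2 or 3), the diagram is a chain of 7 nodes with single edges (A_7). One simple-root ordering that puts it in standard form is (alpha_1, alpha_6, alpha_5, alpha_7, alpha_4, alpha_3, alpha_2). So the algebra is type A_7, i.e. sl(8).

type A_7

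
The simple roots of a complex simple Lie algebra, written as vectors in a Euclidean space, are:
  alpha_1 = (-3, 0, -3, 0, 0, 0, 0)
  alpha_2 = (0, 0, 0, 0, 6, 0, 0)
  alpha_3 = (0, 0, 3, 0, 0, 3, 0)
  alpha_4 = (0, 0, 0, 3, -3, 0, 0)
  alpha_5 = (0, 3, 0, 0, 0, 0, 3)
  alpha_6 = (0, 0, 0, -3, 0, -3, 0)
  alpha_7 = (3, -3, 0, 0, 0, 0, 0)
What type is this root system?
Compute the Cartan integers a_ij = 2(alpha_i, alpha_j)/(alpha_j, alpha_j); the resulting 7x7 Cartan matrix is
[[2, 0, -1, 0, 0, 0, -1], [0, 2, 0, -2, 0, 0, 0], [-1, 0, 2, 0, 0, -1, 0], [0, -1, 0, 2, 0, -1, 0], [0, 0, 0, 0, 2, 0, -1], [0, 0, -1, -1, 0, 2, 0], [-1, 0, 0, 0, -1, 0, 2]].
The roots have two lengths (squared-length ratio 2:1); the short ones are alpha_{1,3,4,5,6,7}. The associated Dynkin diagram is a chain of 7 nodes with a double edge at one end; the terminal node there is the unique long simple root (C_7), so the type is C_7 (the algebra sp(14)).

type C_7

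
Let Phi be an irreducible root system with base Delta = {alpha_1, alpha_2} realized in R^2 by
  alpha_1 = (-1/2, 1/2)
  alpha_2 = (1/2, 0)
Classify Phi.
type B_2

Compute the Cartan integers a_ij = 2(alpha_i, alpha_j)/(alpha_j, alpha_j); the resulting 2x2 Cartan matrix is
[[2, -2], [-1, 2]].
The roots have two lengths (squared-length ratio 2:1); the short ones are alpha_{2}. The associated Dynkin diagram is a chain of 2 nodes with a double edge at one end; the terminal node there is the unique short simple root (B_2), so the type is B_2 (the algebra so(5)).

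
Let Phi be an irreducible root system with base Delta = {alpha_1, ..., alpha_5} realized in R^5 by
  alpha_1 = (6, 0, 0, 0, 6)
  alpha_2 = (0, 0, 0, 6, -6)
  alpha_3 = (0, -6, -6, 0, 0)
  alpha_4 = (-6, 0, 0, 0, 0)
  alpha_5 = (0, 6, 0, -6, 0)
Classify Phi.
Compute the Cartan integers a_ij = 2(alpha_i, alpha_j)/(alpha_j, alpha_j); the resulting 5x5 Cartan matrix is
[[2, -1, 0, -2, 0], [-1, 2, 0, 0, -1], [0, 0, 2, 0, -1], [-1, 0, 0, 2, 0], [0, -1, -1, 0, 2]].
The roots have two lengths (squared-length ratio 2:1); the short ones are alpha_{4}. The associated Dynkin diagram is a chain of 5 nodes with a double edge at one end; the terminal node there is the unique short simple root (B_5), so the type is B_5 (the algebra so(11)).

type B_5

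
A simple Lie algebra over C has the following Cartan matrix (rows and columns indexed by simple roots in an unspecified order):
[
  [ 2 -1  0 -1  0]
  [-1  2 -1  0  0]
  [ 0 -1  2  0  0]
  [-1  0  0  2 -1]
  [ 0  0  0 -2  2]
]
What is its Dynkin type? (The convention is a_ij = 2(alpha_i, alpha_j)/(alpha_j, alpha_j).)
C5

The matrix has rank 5 with 2's on the diagonal. Reading the off-diagonal entries as Dynkin edges (a single edge where a_ij = a_ji = -1; a double or triple edge where a_ij * a_ji = 2 or 3), the diagram is a chain of 5 nodes with a double edge at one end; the terminal node there is the unique long simple root (C_5). One simple-root ordering that puts it in standard form is (alpha_3, alpha_2, alpha_1, alpha_4, alpha_5). So the algebra is type C_5, i.e. sp(10).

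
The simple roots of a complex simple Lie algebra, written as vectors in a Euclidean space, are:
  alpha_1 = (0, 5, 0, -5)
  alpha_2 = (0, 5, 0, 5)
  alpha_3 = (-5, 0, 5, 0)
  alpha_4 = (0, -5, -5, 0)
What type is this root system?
Compute the Cartan integers a_ij = 2(alpha_i, alpha_j)/(alpha_j, alpha_j); the resulting 4x4 Cartan matrix is
[[2, 0, 0, -1], [0, 2, 0, -1], [0, 0, 2, -1], [-1, -1, -1, 2]].
All simple roots have the same length, so the diagram is simply laced. The associated Dynkin diagram is a chain of 2 nodes with a fork of two nodes at one end (D_4), so the type is D_4 (the algebra so(8)).

type D_4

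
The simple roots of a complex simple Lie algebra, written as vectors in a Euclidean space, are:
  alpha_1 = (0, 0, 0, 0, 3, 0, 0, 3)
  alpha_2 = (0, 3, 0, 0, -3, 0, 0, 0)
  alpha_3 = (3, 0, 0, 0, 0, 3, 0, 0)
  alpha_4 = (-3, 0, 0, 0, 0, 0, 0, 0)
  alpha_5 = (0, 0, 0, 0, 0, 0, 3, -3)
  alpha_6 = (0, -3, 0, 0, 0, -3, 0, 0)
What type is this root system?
Compute the Cartan integers a_ij = 2(alpha_i, alpha_j)/(alpha_j, alpha_j); the resulting 6x6 Cartan matrix is
[[2, -1, 0, 0, -1, 0], [-1, 2, 0, 0, 0, -1], [0, 0, 2, -2, 0, -1], [0, 0, -1, 2, 0, 0], [-1, 0, 0, 0, 2, 0], [0, -1, -1, 0, 0, 2]].
The roots have two lengths (squared-length ratio 2:1); the short ones are alpha_{4}. The associated Dynkin diagram is a chain of 6 nodes with a double edge at one end; the terminal node there is the unique short simple root (B_6), so the type is B_6 (the algebra so(13)).

B_6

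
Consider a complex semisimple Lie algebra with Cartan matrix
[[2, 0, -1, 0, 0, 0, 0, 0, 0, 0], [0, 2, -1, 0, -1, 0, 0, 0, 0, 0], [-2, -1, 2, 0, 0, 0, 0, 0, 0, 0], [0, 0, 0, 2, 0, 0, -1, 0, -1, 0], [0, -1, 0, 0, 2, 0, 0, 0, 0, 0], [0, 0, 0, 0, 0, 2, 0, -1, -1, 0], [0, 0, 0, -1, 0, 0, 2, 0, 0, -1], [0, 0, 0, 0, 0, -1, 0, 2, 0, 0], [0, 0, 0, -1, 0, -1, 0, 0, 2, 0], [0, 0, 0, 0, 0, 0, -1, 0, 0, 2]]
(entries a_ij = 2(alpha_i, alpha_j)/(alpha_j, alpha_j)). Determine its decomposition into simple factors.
The diagram associated to this matrix has two connected components: the simple roots {alpha_4, alpha_6, alpha_7, alpha_8, alpha_9, alpha_10} form a chain of 6 nodes with single edges (A_6), and {alpha_1, alpha_2, alpha_3, alpha_5} form a chain of 4 nodes with a double edge at one end; the terminal node there is the unique short simple root (B_4). A semisimple Lie algebra decomposes uniquely as the direct sum of simple ideals, one per connected component of its Dynkin diagram, so g ≅ A_6 ⊕ B_4 (dimension 48 + 36 = 84).

A6 + B4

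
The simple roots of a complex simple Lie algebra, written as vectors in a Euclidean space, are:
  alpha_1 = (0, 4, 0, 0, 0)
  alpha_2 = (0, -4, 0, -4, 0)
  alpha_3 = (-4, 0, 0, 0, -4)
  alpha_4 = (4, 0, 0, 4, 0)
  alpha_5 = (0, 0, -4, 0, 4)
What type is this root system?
Compute the Cartan integers a_ij = 2(alpha_i, alpha_j)/(alpha_j, alpha_j); the resulting 5x5 Cartan matrix is
[[2, -1, 0, 0, 0], [-2, 2, 0, -1, 0], [0, 0, 2, -1, -1], [0, -1, -1, 2, 0], [0, 0, -1, 0, 2]].
The roots have two lengths (squared-length ratio 2:1); the short ones are alpha_{1}. The associated Dynkin diagram is a chain of 5 nodes with a double edge at one end; the terminal node there is the unique short simple root (B_5), so the type is B_5 (the algebra so(11)).

type B_5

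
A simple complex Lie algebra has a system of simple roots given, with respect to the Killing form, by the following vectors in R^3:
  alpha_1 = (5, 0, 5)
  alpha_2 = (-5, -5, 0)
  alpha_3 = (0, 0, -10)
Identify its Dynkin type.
C3

Compute the Cartan integers a_ij = 2(alpha_i, alpha_j)/(alpha_j, alpha_j); the resulting 3x3 Cartan matrix is
[[2, -1, -1], [-1, 2, 0], [-2, 0, 2]].
The roots have two lengths (squared-length ratio 2:1); the short ones are alpha_{1,2}. The associated Dynkin diagram is a chain of 3 nodes with a double edge at one end; the terminal node there is the unique long simple root (C_3), so the type is C_3 (the algebra sp(6)).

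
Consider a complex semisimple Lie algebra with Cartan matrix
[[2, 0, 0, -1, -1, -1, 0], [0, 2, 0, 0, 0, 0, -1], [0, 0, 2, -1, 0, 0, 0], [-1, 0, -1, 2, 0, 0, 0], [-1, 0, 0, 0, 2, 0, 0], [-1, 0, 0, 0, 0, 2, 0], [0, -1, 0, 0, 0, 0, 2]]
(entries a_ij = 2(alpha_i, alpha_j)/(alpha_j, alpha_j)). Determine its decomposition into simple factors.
The diagram associated to this matrix has two connected components: the simple roots {alpha_2, alpha_7} form a chain of 2 nodes with single edges (A_2), and {alpha_1, alpha_3, alpha_4, alpha_5, alpha_6} form a chain of 3 nodes with a fork of two nodes at one end (D_5). A semisimple Lie algebra decomposes uniquely as the direct sum of simple ideals, one per connected component of its Dynkin diagram, so g ≅ A_2 ⊕ D_5 (dimension 8 + 45 = 53).

A2 + D5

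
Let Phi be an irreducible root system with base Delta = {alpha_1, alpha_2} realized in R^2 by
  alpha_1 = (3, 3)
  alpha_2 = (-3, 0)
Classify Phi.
Compute the Cartan integers a_ij = 2(alpha_i, alpha_j)/(alpha_j, alpha_j); the resulting 2x2 Cartan matrix is
[[2, -2], [-1, 2]].
The roots have two lengths (squared-length ratio 2:1); the short ones are alpha_{2}. The associated Dynkin diagram is a chain of 2 nodes with a double edge at one end; the terminal node there is the unique short simple root (B_2), so the type is B_2 (the algebra so(5)).

B_2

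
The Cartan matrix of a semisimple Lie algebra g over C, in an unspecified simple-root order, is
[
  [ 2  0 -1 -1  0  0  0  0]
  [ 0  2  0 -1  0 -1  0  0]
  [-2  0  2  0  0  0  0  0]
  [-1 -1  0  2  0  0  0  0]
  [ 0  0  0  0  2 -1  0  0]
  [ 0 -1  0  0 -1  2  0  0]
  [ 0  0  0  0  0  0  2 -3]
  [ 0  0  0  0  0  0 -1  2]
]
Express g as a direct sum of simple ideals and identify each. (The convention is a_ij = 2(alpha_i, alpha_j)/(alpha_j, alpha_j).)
The diagram associated to this matrix has two connected components: the simple roots {alpha_1, alpha_2, alpha_3, alpha_4, alpha_5, alpha_6} form a chain of 6 nodes with a double edge at one end; the terminal node there is the unique long simple root (C_6), and {alpha_7, alpha_8} form two nodes joined by a triple edge (G_2). A semisimple Lie algebra decomposes uniquely as the direct sum of simple ideals, one per connected component of its Dynkin diagram, so g ≅ C_6 ⊕ G_2 (dimension 78 + 14 = 92).

type C_6 + type G_2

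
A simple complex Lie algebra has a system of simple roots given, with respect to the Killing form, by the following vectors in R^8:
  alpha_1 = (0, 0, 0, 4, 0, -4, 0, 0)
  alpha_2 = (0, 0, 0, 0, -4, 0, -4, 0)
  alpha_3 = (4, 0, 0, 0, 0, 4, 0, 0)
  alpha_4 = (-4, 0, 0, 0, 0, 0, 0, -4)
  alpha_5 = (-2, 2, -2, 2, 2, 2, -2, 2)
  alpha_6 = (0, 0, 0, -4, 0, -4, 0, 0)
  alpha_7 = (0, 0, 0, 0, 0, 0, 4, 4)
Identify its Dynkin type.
Compute the Cartan integers a_ij = 2(alpha_i, alpha_j)/(alpha_j, alpha_j); the resulting 7x7 Cartan matrix is
[[2, 0, -1, 0, 0, 0, 0], [0, 2, 0, 0, 0, 0, -1], [-1, 0, 2, -1, 0, -1, 0], [0, 0, -1, 2, 0, 0, -1], [0, 0, 0, 0, 2, -1, 0], [0, 0, -1, 0, -1, 2, 0], [0, -1, 0, -1, 0, 0, 2]].
All simple roots have the same length, so the diagram is simply laced. The associated Dynkin diagram is a chain of 6 nodes with one extra node attached to the third node from one end (E_7), so the type is E_7.

E_7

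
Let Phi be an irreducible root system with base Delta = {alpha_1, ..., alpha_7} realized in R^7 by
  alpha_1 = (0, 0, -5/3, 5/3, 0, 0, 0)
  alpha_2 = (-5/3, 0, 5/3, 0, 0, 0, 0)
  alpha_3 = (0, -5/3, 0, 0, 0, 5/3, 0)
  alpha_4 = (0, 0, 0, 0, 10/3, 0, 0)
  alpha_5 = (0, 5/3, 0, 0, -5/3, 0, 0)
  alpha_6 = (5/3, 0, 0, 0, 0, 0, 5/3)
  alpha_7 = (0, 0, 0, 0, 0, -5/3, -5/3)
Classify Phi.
Compute the Cartan integers a_ij = 2(alpha_i, alpha_j)/(alpha_j, alpha_j); the resulting 7x7 Cartan matrix is
[[2, -1, 0, 0, 0, 0, 0], [-1, 2, 0, 0, 0, -1, 0], [0, 0, 2, 0, -1, 0, -1], [0, 0, 0, 2, -2, 0, 0], [0, 0, -1, -1, 2, 0, 0], [0, -1, 0, 0, 0, 2, -1], [0, 0, -1, 0, 0, -1, 2]].
The roots have two lengths (squared-length ratio 2:1); the short ones are alpha_{1,2,3,5,6,7}. The associated Dynkin diagram is a chain of 7 nodes with a double edge at one end; the terminal node there is the unique long simple root (C_7), so the type is C_7 (the algebra sp(14)).

C_7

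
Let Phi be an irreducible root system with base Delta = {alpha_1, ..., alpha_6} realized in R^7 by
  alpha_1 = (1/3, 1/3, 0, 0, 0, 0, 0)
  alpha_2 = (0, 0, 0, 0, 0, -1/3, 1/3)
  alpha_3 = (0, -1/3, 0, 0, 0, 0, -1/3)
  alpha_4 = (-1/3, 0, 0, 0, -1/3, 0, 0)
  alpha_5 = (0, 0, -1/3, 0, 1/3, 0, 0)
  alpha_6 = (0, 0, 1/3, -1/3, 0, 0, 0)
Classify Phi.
Compute the Cartan integers a_ij = 2(alpha_i, alpha_j)/(alpha_j, alpha_j); the resulting 6x6 Cartan matrix is
[[2, 0, -1, -1, 0, 0], [0, 2, -1, 0, 0, 0], [-1, -1, 2, 0, 0, 0], [-1, 0, 0, 2, -1, 0], [0, 0, 0, -1, 2, -1], [0, 0, 0, 0, -1, 2]].
All simple roots have the same length, so the diagram is simply laced. The associated Dynkin diagram is a chain of 6 nodes with single edges (A_6), so the type is A_6 (the algebra sl(7)).

A_6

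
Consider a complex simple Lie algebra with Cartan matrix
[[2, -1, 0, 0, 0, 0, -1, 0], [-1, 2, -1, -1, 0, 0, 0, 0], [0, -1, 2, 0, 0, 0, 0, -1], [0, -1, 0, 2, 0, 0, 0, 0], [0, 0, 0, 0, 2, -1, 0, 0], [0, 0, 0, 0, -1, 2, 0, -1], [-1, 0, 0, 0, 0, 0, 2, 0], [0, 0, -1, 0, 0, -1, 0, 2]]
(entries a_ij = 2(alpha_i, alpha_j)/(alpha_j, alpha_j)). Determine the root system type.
E_8

The matrix has rank 8 with 2's on the diagonal. Reading the off-diagonal entries as Dynkin edges (a single edge where a_ij = a_ji = -1; a double or triple edge where a_ij * a_ji = 2 or 3), the diagram is a chain of 7 nodes with one extra node attached to the third node from one end (E_8). One simple-root ordering that puts it in standard form is (alpha_7, alpha_4, alpha_1, alpha_2, alpha_3, alpha_8, alpha_6, alpha_5). So the algebra is type E_8.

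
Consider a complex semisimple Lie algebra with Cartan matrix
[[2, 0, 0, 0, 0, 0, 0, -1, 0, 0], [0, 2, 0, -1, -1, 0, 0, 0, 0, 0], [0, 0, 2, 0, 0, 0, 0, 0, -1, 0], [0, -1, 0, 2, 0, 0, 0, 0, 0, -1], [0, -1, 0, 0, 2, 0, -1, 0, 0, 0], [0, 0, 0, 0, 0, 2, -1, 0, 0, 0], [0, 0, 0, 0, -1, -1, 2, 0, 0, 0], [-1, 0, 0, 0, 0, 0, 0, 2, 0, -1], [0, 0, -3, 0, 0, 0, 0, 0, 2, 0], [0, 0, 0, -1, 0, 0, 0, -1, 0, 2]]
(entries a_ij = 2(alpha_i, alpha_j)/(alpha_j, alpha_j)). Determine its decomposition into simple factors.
The diagram associated to this matrix has two connected components: the simple roots {alpha_1, alpha_2, alpha_4, alpha_5, alpha_6, alpha_7, alpha_8, alpha_10} form a chain of 8 nodes with single edges (A_8), and {alpha_3, alpha_9} form two nodes joined by a triple edge (G_2). A semisimple Lie algebra decomposes uniquely as the direct sum of simple ideals, one per connected component of its Dynkin diagram, so g ≅ A_8 ⊕ G_2 (dimension 80 + 14 = 94).

A_8 (sl(9)) + G_2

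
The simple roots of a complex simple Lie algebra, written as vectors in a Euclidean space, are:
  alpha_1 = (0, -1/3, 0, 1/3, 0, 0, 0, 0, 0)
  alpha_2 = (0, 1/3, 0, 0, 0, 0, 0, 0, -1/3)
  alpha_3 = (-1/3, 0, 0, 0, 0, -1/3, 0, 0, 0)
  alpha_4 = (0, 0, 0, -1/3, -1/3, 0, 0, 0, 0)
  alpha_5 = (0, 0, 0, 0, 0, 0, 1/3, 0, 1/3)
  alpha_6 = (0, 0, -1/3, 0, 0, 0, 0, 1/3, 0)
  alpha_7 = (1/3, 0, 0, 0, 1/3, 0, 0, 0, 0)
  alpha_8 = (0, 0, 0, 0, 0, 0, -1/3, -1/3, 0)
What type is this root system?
Compute the Cartan integers a_ij = 2(alpha_i, alpha_j)/(alpha_j, alpha_j); the resulting 8x8 Cartan matrix is
[[2, -1, 0, -1, 0, 0, 0, 0], [-1, 2, 0, 0, -1, 0, 0, 0], [0, 0, 2, 0, 0, 0, -1, 0], [-1, 0, 0, 2, 0, 0, -1, 0], [0, -1, 0, 0, 2, 0, 0, -1], [0, 0, 0, 0, 0, 2, 0, -1], [0, 0, -1, -1, 0, 0, 2, 0], [0, 0, 0, 0, -1, -1, 0, 2]].
All simple roots have the same length, so the diagram is simply laced. The associated Dynkin diagram is a chain of 8 nodes with single edges (A_8), so the type is A_8 (the algebra sl(9)).

type A_8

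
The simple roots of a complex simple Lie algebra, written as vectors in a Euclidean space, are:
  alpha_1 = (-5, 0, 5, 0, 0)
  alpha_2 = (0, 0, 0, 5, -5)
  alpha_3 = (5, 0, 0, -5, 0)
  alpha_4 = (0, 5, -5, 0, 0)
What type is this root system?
Compute the Cartan integers a_ij = 2(alpha_i, alpha_j)/(alpha_j, alpha_j); the resulting 4x4 Cartan matrix is
[[2, 0, -1, -1], [0, 2, -1, 0], [-1, -1, 2, 0], [-1, 0, 0, 2]].
All simple roots have the same length, so the diagram is simply laced. The associated Dynkin diagram is a chain of 4 nodes with single edges (A_4), so the type is A_4 (the algebra sl(5)).

A_4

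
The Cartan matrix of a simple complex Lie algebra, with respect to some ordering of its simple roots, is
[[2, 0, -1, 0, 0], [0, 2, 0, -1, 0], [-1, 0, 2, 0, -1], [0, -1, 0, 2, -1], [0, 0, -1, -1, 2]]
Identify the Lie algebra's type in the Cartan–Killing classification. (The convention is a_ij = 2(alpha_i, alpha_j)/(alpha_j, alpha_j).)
A5

The matrix has rank 5 with 2's on the diagonal. Reading the off-diagonal entries as Dynkin edges (a single edge where a_ij = a_ji = -1; a double or triple edge where a_ij * a_ji = 2 or 3), the diagram is a chain of 5 nodes with single edges (A_5). One simple-root ordering that puts it in standard form is (alpha_1, alpha_3, alpha_5, alpha_4, alpha_2). So the algebra is type A_5, i.e. sl(6).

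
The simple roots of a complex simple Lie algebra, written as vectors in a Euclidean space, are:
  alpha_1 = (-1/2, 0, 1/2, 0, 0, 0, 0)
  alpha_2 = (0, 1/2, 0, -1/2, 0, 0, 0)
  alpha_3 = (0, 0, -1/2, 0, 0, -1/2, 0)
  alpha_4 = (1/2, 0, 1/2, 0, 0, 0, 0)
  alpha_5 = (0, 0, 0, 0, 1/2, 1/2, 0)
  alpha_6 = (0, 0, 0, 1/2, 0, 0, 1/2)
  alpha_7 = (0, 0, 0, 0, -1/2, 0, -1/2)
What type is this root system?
D7

Compute the Cartan integers a_ij = 2(alpha_i, alpha_j)/(alpha_j, alpha_j); the resulting 7x7 Cartan matrix is
[[2, 0, -1, 0, 0, 0, 0], [0, 2, 0, 0, 0, -1, 0], [-1, 0, 2, -1, -1, 0, 0], [0, 0, -1, 2, 0, 0, 0], [0, 0, -1, 0, 2, 0, -1], [0, -1, 0, 0, 0, 2, -1], [0, 0, 0, 0, -1, -1, 2]].
All simple roots have the same length, so the diagram is simply laced. The associated Dynkin diagram is a chain of 5 nodes with a fork of two nodes at one end (D_7), so the type is D_7 (the algebra so(14)).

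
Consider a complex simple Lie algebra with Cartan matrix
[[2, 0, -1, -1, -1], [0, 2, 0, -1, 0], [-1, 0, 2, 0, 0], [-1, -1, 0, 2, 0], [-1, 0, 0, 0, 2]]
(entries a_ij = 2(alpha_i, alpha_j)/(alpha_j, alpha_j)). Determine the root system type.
The matrix has rank 5 with 2's on the diagonal. Reading the off-diagonal entries as Dynkin edges (a single edge where a_ij = a_ji = -1; a double or triple edge where a_ij * a_ji = 2 or 3), the diagram is a chain of 3 nodes with a fork of two nodes at one end (D_5). One simple-root ordering that puts it in standard form is (alpha_2, alpha_4, alpha_1, alpha_5, alpha_3). So the algebra is type D_5, i.e. so(10).

D5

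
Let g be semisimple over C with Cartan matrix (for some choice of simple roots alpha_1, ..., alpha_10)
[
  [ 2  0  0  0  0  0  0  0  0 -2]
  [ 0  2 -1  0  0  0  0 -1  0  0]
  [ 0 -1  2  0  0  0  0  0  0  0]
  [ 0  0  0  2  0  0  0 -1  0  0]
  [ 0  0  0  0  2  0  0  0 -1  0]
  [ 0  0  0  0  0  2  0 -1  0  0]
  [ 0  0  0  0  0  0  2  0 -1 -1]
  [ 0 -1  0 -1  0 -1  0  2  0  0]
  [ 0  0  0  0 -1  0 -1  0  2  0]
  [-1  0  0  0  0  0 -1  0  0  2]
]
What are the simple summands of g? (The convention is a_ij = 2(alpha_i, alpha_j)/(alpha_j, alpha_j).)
The diagram associated to this matrix has two connected components: the simple roots {alpha_1, alpha_5, alpha_7, alpha_9, alpha_10} form a chain of 5 nodes with a double edge at one end; the terminal node there is the unique long simple root (C_5), and {alpha_2, alpha_3, alpha_4, alpha_6, alpha_8} form a chain of 3 nodes with a fork of two nodes at one end (D_5). A semisimple Lie algebra decomposes uniquely as the direct sum of simple ideals, one per connected component of its Dynkin diagram, so g ≅ C_5 ⊕ D_5 (dimension 55 + 45 = 100).

C_5 (sp(10)) + D_5 (so(10))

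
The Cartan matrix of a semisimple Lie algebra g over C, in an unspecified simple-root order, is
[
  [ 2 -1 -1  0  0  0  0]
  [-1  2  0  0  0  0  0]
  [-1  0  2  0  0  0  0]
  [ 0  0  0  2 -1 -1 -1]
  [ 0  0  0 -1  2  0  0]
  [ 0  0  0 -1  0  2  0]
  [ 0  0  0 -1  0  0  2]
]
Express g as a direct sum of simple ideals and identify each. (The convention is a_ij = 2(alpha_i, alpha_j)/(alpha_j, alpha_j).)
A_3 + D_4

The diagram associated to this matrix has two connected components: the simple roots {alpha_1, alpha_2, alpha_3} form a chain of 3 nodes with single edges (A_3), and {alpha_4, alpha_5, alpha_6, alpha_7} form a chain of 2 nodes with a fork of two nodes at one end (D_4). A semisimple Lie algebra decomposes uniquely as the direct sum of simple ideals, one per connected component of its Dynkin diagram, so g ≅ A_3 ⊕ D_4 (dimension 15 + 28 = 43).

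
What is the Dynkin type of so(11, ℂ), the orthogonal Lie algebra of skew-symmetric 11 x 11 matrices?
This is so(11) with 11 odd, which has dimension 11(11-1)/2 = 55 and rank (11-1)/2 = 5. In the classification of classical Lie algebras, the orthogonal algebra so(2n+1) in an odd number of variables has type B_n; here n = 5, so the Dynkin diagram is a chain of 5 nodes with a double edge at one end; the terminal node there is the unique short simple root (B_5). Hence the type is B_5.

B_5 (so(11))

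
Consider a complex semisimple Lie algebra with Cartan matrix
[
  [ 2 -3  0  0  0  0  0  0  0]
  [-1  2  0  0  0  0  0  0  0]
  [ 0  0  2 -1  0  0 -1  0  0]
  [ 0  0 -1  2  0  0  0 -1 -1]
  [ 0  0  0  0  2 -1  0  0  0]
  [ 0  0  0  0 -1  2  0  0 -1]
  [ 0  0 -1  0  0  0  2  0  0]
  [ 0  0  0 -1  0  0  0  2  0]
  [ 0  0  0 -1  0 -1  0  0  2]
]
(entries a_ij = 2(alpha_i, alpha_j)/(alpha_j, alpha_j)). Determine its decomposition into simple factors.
The diagram associated to this matrix has two connected components: the simple roots {alpha_3, alpha_4, alpha_5, alpha_6, alpha_7, alpha_8, alpha_9} form a chain of 6 nodes with one extra node attached to the third node from one end (E_7), and {alpha_1, alpha_2} form two nodes joined by a triple edge (G_2). A semisimple Lie algebra decomposes uniquely as the direct sum of simple ideals, one per connected component of its Dynkin diagram, so g ≅ E_7 ⊕ G_2 (dimension 133 + 14 = 147).

E_7 + G_2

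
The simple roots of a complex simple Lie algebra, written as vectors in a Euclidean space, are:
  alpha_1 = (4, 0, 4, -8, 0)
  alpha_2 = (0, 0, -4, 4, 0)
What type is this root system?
G_2

Compute the Cartan integers a_ij = 2(alpha_i, alpha_j)/(alpha_j, alpha_j); the resulting 2x2 Cartan matrix is
[[2, -3], [-1, 2]].
The roots have two lengths (squared-length ratio 3:1); the short ones are alpha_{2}. The associated Dynkin diagram is two nodes joined by a triple edge (G_2), so the type is G_2.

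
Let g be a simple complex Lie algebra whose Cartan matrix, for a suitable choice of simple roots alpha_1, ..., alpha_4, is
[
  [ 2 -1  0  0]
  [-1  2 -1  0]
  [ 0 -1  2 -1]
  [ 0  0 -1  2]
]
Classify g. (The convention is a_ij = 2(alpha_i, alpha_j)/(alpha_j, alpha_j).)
A_4 (sl(5))

The matrix has rank 4 with 2's on the diagonal. Reading the off-diagonal entries as Dynkin edges (a single edge where a_ij = a_ji = -1; a double or triple edge where a_ij * a_ji = 2 or 3), the diagram is a chain of 4 nodes with single edges (A_4). One simple-root ordering that puts it in standard form is (alpha_1, alpha_2, alpha_3, alpha_4). So the algebra is type A_4, i.e. sl(5).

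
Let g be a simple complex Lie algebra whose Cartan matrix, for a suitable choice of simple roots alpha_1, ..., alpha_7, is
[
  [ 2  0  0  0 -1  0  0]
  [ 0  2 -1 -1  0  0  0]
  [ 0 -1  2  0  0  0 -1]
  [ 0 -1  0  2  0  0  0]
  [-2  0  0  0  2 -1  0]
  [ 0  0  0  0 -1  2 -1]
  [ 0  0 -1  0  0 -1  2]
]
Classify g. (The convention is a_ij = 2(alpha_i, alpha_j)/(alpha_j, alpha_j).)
The matrix has rank 7 with 2's on the diagonal. Reading the off-diagonal entries as Dynkin edges (a single edge where a_ij = a_ji = -1; a double or triple edge where a_ij * a_ji = 2 or 3), the diagram is a chain of 7 nodes with a double edge at one end; the terminal node there is the unique short simple root (B_7). One simple-root ordering that puts it in standard form is (alpha_4, alpha_2, alpha_3, alpha_7, alpha_6, alpha_5, alpha_1). So the algebra is type B_7, i.e. so(15).

type B_7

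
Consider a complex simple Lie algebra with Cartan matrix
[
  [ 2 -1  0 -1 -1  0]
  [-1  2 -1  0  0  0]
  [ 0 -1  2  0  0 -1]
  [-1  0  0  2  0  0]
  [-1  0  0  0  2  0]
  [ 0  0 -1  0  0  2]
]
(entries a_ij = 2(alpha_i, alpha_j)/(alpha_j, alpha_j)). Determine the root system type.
D_6 (so(12))

The matrix has rank 6 with 2's on the diagonal. Reading the off-diagonal entries as Dynkin edges (a single edge where a_ij = a_ji = -1; a double or triple edge where a_ij * a_ji = 2 or 3), the diagram is a chain of 4 nodes with a fork of two nodes at one end (D_6). One simple-root ordering that puts it in standard form is (alpha_6, alpha_3, alpha_2, alpha_1, alpha_4, alpha_5). So the algebra is type D_6, i.e. so(12).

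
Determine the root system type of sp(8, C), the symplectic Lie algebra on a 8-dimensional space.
C4

This is sp(8), which has dimension 8(8+1)/2 = 36 and rank 8/2 = 4. In the classification of classical Lie algebras, the symplectic algebra sp(2n) has type C_n; here n = 4, so the Dynkin diagram is a chain of 4 nodes with a double edge at one end; the terminal node there is the unique long simple root (C_4). Hence the type is C_4.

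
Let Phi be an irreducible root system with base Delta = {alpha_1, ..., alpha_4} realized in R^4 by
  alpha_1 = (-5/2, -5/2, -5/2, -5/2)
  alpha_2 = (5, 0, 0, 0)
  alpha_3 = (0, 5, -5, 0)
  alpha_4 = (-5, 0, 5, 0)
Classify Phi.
F_4

Compute the Cartan integers a_ij = 2(alpha_i, alpha_j)/(alpha_j, alpha_j); the resulting 4x4 Cartan matrix is
[[2, -1, 0, 0], [-1, 2, 0, -1], [0, 0, 2, -1], [0, -2, -1, 2]].
The roots have two lengths (squared-length ratio 2:1); the short ones are alpha_{1,2}. The associated Dynkin diagram is a chain of 4 nodes with a double edge between the middle two (F_4), so the type is F_4.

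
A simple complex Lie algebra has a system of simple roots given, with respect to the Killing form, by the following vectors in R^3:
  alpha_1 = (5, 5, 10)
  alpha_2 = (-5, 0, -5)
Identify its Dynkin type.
type G_2

Compute the Cartan integers a_ij = 2(alpha_i, alpha_j)/(alpha_j, alpha_j); the resulting 2x2 Cartan matrix is
[[2, -3], [-1, 2]].
The roots have two lengths (squared-length ratio 3:1); the short ones are alpha_{2}. The associated Dynkin diagram is two nodes joined by a triple edge (G_2), so the type is G_2.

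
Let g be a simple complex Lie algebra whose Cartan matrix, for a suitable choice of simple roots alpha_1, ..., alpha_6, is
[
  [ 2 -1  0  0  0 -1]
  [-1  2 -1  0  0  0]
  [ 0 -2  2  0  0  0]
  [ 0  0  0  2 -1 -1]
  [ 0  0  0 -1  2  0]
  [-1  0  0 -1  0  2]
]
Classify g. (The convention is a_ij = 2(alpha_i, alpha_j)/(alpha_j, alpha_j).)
C6

The matrix has rank 6 with 2's on the diagonal. Reading the off-diagonal entries as Dynkin edges (a single edge where a_ij = a_ji = -1; a double or triple edge where a_ij * a_ji = 2 or 3), the diagram is a chain of 6 nodes with a double edge at one end; the terminal node there is the unique long simple root (C_6). One simple-root ordering that puts it in standard form is (alpha_5, alpha_4, alpha_6, alpha_1, alpha_2, alpha_3). So the algebra is type C_6, i.e. sp(12).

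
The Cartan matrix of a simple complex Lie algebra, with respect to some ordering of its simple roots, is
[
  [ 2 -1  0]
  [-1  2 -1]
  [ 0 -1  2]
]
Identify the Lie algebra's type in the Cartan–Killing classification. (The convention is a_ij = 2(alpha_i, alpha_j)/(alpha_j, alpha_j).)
A_3 (sl(4))

The matrix has rank 3 with 2's on the diagonal. Reading the off-diagonal entries as Dynkin edges (a single edge where a_ij = a_ji = -1; a double or triple edge where a_ij * a_ji = 2 or 3), the diagram is a chain of 3 nodes with single edges (A_3). One simple-root ordering that puts it in standard form is (alpha_1, alpha_2, alpha_3). So the algebra is type A_3, i.e. sl(4).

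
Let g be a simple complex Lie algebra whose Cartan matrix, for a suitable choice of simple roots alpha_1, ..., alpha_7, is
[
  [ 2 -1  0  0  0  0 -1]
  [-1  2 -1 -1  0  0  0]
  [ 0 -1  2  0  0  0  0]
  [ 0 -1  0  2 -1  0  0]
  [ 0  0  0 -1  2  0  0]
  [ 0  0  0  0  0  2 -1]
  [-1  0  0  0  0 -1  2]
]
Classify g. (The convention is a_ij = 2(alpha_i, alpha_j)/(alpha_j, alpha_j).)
E7

The matrix has rank 7 with 2's on the diagonal. Reading the off-diagonal entries as Dynkin edges (a single edge where a_ij = a_ji = -1; a double or triple edge where a_ij * a_ji = 2 or 3), the diagram is a chain of 6 nodes with one extra node attached to the third node from one end (E_7). One simple-root ordering that puts it in standard form is (alpha_5, alpha_3, alpha_4, alpha_2, alpha_1, alpha_7, alpha_6). So the algebra is type E_7.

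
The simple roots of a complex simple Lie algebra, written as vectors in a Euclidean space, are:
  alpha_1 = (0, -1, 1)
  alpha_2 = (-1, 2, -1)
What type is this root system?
G_2

Compute the Cartan integers a_ij = 2(alpha_i, alpha_j)/(alpha_j, alpha_j); the resulting 2x2 Cartan matrix is
[[2, -1], [-3, 2]].
The roots have two lengths (squared-length ratio 3:1); the short ones are alpha_{1}. The associated Dynkin diagram is two nodes joined by a triple edge (G_2), so the type is G_2.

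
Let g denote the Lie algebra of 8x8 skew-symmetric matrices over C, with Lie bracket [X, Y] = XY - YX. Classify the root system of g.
This is so(8) with 8 even, which has dimension 8(8-1)/2 = 28 and rank 8/2 = 4. In the classification of classical Lie algebras, the orthogonal algebra so(2n) in an even number of variables has type D_n; here n = 4, so the Dynkin diagram is a chain of 2 nodes with a fork of two nodes at one end (D_4). Hence the type is D_4.

D_4 (so(8))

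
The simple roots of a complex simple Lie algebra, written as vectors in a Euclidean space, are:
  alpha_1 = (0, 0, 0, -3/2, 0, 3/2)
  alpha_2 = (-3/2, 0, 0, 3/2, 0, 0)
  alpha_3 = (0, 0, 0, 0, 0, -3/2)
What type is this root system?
Compute the Cartan integers a_ij = 2(alpha_i, alpha_j)/(alpha_j, alpha_j); the resulting 3x3 Cartan matrix is
[[2, -1, -2], [-1, 2, 0], [-1, 0, 2]].
The roots have two lengths (squared-length ratio 2:1); the short ones are alpha_{3}. The associated Dynkin diagram is a chain of 3 nodes with a double edge at one end; the terminal node there is the unique short simple root (B_3), so the type is B_3 (the algebra so(7)).

type B_3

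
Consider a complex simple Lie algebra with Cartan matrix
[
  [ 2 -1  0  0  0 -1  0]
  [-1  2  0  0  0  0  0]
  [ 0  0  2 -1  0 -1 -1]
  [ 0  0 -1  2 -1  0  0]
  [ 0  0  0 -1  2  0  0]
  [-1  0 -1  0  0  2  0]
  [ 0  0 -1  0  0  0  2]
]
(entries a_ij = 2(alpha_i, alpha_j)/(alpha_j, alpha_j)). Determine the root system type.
The matrix has rank 7 with 2's on the diagonal. Reading the off-diagonal entries as Dynkin edges (a single edge where a_ij = a_ji = -1; a double or triple edge where a_ij * a_ji = 2 or 3), the diagram is a chain of 6 nodes with one extra node attached to the third node from one end (E_7). One simple-root ordering that puts it in standard form is (alpha_5, alpha_7, alpha_4, alpha_3, alpha_6, alpha_1, alpha_2). So the algebra is type E_7.

type E_7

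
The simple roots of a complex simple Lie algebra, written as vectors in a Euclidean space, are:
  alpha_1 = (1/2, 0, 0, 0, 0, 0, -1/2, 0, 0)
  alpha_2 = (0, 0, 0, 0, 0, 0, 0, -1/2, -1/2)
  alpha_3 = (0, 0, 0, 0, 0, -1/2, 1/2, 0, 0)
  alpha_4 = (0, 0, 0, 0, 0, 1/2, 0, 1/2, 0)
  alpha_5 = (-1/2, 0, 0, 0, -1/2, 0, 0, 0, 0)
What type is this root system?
Compute the Cartan integers a_ij = 2(alpha_i, alpha_j)/(alpha_j, alpha_j); the resulting 5x5 Cartan matrix is
[[2, 0, -1, 0, -1], [0, 2, 0, -1, 0], [-1, 0, 2, -1, 0], [0, -1, -1, 2, 0], [-1, 0, 0, 0, 2]].
All simple roots have the same length, so the diagram is simply laced. The associated Dynkin diagram is a chain of 5 nodes with single edges (A_5), so the type is A_5 (the algebra sl(6)).

A5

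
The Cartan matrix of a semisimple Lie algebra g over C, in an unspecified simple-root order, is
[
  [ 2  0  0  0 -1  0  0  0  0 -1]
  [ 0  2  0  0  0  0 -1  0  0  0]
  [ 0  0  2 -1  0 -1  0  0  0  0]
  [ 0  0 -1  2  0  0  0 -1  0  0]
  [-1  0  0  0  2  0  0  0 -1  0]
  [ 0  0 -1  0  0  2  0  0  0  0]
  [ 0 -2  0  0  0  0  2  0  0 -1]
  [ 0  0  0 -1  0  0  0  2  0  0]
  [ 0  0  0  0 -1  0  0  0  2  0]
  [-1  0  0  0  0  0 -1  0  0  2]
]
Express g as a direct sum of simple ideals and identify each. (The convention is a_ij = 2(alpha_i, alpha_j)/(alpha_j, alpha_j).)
A_4 + B_6

The diagram associated to this matrix has two connected components: the simple roots {alpha_3, alpha_4, alpha_6, alpha_8} form a chain of 4 nodes with single edges (A_4), and {alpha_1, alpha_2, alpha_5, alpha_7, alpha_9, alpha_10} form a chain of 6 nodes with a double edge at one end; the terminal node there is the unique short simple root (B_6). A semisimple Lie algebra decomposes uniquely as the direct sum of simple ideals, one per connected component of its Dynkin diagram, so g ≅ A_4 ⊕ B_6 (dimension 24 + 78 = 102).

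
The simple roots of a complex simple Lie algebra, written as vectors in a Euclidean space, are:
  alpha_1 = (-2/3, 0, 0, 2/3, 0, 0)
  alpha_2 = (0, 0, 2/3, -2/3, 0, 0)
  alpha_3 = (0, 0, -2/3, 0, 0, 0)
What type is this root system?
Compute the Cartan integers a_ij = 2(alpha_i, alpha_j)/(alpha_j, alpha_j); the resulting 3x3 Cartan matrix is
[[2, -1, 0], [-1, 2, -2], [0, -1, 2]].
The roots have two lengths (squared-length ratio 2:1); the short ones are alpha_{3}. The associated Dynkin diagram is a chain of 3 nodes with a double edge at one end; the terminal node there is the unique short simple root (B_3), so the type is B_3 (the algebra so(7)).

B3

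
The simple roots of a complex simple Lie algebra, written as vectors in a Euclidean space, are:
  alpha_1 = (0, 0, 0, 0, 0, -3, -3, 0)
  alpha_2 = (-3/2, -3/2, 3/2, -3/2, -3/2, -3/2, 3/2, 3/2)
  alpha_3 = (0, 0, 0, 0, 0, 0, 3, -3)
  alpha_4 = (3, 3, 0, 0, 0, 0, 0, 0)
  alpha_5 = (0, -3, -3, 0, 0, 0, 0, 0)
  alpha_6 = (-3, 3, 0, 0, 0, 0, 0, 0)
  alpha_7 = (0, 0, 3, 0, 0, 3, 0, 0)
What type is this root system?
E_7

Compute the Cartan integers a_ij = 2(alpha_i, alpha_j)/(alpha_j, alpha_j); the resulting 7x7 Cartan matrix is
[[2, 0, -1, 0, 0, 0, -1], [0, 2, 0, -1, 0, 0, 0], [-1, 0, 2, 0, 0, 0, 0], [0, -1, 0, 2, -1, 0, 0], [0, 0, 0, -1, 2, -1, -1], [0, 0, 0, 0, -1, 2, 0], [-1, 0, 0, 0, -1, 0, 2]].
All simple roots have the same length, so the diagram is simply laced. The associated Dynkin diagram is a chain of 6 nodes with one extra node attached to the third node from one end (E_7), so the type is E_7.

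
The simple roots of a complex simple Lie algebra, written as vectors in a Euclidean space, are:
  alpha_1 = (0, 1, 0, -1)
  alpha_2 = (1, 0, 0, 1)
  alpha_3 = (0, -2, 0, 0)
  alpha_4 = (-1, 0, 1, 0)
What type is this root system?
Compute the Cartan integers a_ij = 2(alpha_i, alpha_j)/(alpha_j, alpha_j); the resulting 4x4 Cartan matrix is
[[2, -1, -1, 0], [-1, 2, 0, -1], [-2, 0, 2, 0], [0, -1, 0, 2]].
The roots have two lengths (squared-length ratio 2:1); the short ones are alpha_{1,2,4}. The associated Dynkin diagram is a chain of 4 nodes with a double edge at one end; the terminal node there is the unique long simple root (C_4), so the type is C_4 (the algebra sp(8)).

C4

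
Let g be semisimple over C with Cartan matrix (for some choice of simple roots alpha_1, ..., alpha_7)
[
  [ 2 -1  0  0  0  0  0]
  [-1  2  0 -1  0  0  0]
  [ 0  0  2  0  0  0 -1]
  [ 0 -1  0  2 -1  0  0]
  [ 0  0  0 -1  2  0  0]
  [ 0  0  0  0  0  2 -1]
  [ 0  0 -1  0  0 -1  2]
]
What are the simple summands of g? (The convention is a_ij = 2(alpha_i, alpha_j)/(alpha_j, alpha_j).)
The diagram associated to this matrix has two connected components: the simple roots {alpha_3, alpha_6, alpha_7} form a chain of 3 nodes with single edges (A_3), and {alpha_1, alpha_2, alpha_4, alpha_5} form a chain of 4 nodes with single edges (A_4). A semisimple Lie algebra decomposes uniquely as the direct sum of simple ideals, one per connected component of its Dynkin diagram, so g ≅ A_3 ⊕ A_4 (dimension 15 + 24 = 39).

A_3 (sl(4)) + A_4 (sl(5))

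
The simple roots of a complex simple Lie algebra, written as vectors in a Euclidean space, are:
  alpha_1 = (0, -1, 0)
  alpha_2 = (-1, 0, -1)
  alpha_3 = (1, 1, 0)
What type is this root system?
B_3 (so(7))

Compute the Cartan integers a_ij = 2(alpha_i, alpha_j)/(alpha_j, alpha_j); the resulting 3x3 Cartan matrix is
[[2, 0, -1], [0, 2, -1], [-2, -1, 2]].
The roots have two lengths (squared-length ratio 2:1); the short ones are alpha_{1}. The associated Dynkin diagram is a chain of 3 nodes with a double edge at one end; the terminal node there is the unique short simple root (B_3), so the type is B_3 (the algebra so(7)).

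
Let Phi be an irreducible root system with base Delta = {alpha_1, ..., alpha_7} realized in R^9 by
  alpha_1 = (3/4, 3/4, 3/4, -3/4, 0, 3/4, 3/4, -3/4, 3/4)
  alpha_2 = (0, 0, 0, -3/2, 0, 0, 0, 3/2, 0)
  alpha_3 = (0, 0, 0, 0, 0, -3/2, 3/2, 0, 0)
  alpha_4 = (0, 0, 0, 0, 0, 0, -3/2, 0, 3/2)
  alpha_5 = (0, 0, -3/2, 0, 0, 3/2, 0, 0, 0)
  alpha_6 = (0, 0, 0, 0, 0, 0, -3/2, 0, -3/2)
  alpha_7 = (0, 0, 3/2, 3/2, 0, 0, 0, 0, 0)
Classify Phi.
Compute the Cartan integers a_ij = 2(alpha_i, alpha_j)/(alpha_j, alpha_j); the resulting 7x7 Cartan matrix is
[[2, 0, 0, 0, 0, -1, 0], [0, 2, 0, 0, 0, 0, -1], [0, 0, 2, -1, -1, -1, 0], [0, 0, -1, 2, 0, 0, 0], [0, 0, -1, 0, 2, 0, -1], [-1, 0, -1, 0, 0, 2, 0], [0, -1, 0, 0, -1, 0, 2]].
All simple roots have the same length, so the diagram is simply laced. The associated Dynkin diagram is a chain of 6 nodes with one extra node attached to the third node from one end (E_7), so the type is E_7.

E_7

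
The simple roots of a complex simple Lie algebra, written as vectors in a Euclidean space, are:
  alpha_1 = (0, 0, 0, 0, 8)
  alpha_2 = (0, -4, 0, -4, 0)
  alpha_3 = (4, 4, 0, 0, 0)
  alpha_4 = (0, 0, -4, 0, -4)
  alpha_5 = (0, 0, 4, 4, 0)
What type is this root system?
C_5 (sp(10))

Compute the Cartan integers a_ij = 2(alpha_i, alpha_j)/(alpha_j, alpha_j); the resulting 5x5 Cartan matrix is
[[2, 0, 0, -2, 0], [0, 2, -1, 0, -1], [0, -1, 2, 0, 0], [-1, 0, 0, 2, -1], [0, -1, 0, -1, 2]].
The roots have two lengths (squared-length ratio 2:1); the short ones are alpha_{2,3,4,5}. The associated Dynkin diagram is a chain of 5 nodes with a double edge at one end; the terminal node there is the unique long simple root (C_5), so the type is C_5 (the algebra sp(10)).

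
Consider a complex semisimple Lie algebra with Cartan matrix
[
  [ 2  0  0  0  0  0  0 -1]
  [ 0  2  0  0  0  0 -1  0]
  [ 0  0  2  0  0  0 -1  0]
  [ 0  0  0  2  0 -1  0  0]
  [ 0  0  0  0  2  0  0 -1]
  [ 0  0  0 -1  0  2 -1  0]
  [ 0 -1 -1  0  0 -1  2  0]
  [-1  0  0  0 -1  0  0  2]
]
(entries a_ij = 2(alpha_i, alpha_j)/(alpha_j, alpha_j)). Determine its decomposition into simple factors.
A3 + D5

The diagram associated to this matrix has two connected components: the simple roots {alpha_1, alpha_5, alpha_8} form a chain of 3 nodes with single edges (A_3), and {alpha_2, alpha_3, alpha_4, alpha_6, alpha_7} form a chain of 3 nodes with a fork of two nodes at one end (D_5). A semisimple Lie algebra decomposes uniquely as the direct sum of simple ideals, one per connected component of its Dynkin diagram, so g ≅ A_3 ⊕ D_5 (dimension 15 + 45 = 60).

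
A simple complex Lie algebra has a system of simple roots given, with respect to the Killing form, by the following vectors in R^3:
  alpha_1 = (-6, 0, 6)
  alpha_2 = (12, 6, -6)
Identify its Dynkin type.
Compute the Cartan integers a_ij = 2(alpha_i, alpha_j)/(alpha_j, alpha_j); the resulting 2x2 Cartan matrix is
[[2, -1], [-3, 2]].
The roots have two lengths (squared-length ratio 3:1); the short ones are alpha_{1}. The associated Dynkin diagram is two nodes joined by a triple edge (G_2), so the type is G_2.

type G_2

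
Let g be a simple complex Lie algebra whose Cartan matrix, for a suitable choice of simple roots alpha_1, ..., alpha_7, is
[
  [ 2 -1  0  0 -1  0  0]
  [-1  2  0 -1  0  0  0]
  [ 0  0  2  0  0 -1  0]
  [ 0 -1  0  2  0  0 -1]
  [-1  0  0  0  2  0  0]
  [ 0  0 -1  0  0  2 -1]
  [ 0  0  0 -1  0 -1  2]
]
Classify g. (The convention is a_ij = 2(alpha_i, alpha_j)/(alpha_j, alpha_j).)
type A_7

The matrix has rank 7 with 2's on the diagonal. Reading the off-diagonal entries as Dynkin edges (a single edge where a_ij = a_ji = -1; a double or triple edge where a_ij * a_ji = 2 or 3), the diagram is a chain of 7 nodes with single edges (A_7). One simple-root ordering that puts it in standard form is (alpha_5, alpha_1, alpha_2, alpha_4, alpha_7, alpha_6, alpha_3). So the algebra is type A_7, i.e. sl(8).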